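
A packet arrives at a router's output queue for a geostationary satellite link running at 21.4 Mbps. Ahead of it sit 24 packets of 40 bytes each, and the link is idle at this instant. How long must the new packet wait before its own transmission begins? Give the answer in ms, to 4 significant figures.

Each queued packet: L/R = 320/21400000 = 0.0149533 ms.
24 queued → 0.358879 ms.
Queuing delay = 0.3589 ms.

0.3589 ms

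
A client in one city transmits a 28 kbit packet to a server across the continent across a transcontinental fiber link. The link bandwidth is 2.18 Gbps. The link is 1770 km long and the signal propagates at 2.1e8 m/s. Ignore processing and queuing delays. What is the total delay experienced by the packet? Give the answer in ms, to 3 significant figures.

L = 28000 bits.
Transmission delay = L/R = 28000 / 2180000000 = 0.012844 ms.
Propagation delay = d/s = 1770000 m / 210000000 m/s = 8.42857 ms.
Total = 8.44 ms.

8.44 ms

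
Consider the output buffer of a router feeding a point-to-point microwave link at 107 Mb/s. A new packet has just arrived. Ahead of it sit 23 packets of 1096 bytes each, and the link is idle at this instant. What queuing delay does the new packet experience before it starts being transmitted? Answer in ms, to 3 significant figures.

1.88 ms

Each queued packet: L/R = 8768/107000000 = 0.0819439 ms.
23 queued → 1.88471 ms.
Queuing delay = 1.88 ms.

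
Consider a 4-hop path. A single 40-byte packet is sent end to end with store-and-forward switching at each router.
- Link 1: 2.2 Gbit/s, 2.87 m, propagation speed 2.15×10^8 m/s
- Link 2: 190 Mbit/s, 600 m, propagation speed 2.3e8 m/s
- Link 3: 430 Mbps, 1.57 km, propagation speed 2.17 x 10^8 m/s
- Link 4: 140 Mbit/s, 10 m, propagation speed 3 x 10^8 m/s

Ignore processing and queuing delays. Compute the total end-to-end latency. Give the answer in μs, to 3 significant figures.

14.7 μs

L = 40 × 8 = 320 bits.
Transmission delays (L/R per hop): 0.145455, 1.68421, 0.744186, 2.28571 μs; sum = 4.85957 μs.
Propagation delays (d/s per hop): 0.0133488, 2.6087, 7.23502, 0.0333333 μs; sum = 9.8904 μs.
End-to-end = 14.7 μs.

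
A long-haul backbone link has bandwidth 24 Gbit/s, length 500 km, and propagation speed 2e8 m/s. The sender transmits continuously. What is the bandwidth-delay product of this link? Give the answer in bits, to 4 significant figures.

Propagation delay = 500000 / 200000000 = 0.0025 s.
BDP = R × t_prop = 24000000000 × 0.0025 = 60000000 bits.

60000000 bits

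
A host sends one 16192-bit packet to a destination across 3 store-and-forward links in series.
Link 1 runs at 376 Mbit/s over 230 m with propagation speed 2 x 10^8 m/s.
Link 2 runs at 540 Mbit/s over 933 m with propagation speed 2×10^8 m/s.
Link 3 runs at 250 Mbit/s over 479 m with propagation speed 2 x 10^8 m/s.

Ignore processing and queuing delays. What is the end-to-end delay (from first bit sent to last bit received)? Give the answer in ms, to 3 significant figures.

0.146 ms

Transmission delays (L/R per hop): 0.0430638, 0.0299852, 0.064768 ms; sum = 0.137817 ms.
Propagation delays (d/s per hop): 0.00115, 0.004665, 0.002395 ms; sum = 0.00821 ms.
End-to-end = 0.146 ms.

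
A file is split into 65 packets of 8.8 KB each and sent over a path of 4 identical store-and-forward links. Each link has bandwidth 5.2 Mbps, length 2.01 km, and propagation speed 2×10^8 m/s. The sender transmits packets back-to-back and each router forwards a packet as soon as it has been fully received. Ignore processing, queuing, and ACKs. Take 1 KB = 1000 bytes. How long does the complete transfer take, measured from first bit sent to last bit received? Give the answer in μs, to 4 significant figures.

920700 μs

Per-hop transmission t_tx = L/R = 70400/5200000 = 13538.5 μs.
Per-hop propagation t_prop = 2010/200000000 = 10.05 μs.
Pipeline fill: first packet needs 4·t_tx to clear all hops; remaining 64 packets each add one t_tx.
Total = (4+65-1)·t_tx + 4·t_prop = 68·13538.5 + 4·10.05 = 920700 μs.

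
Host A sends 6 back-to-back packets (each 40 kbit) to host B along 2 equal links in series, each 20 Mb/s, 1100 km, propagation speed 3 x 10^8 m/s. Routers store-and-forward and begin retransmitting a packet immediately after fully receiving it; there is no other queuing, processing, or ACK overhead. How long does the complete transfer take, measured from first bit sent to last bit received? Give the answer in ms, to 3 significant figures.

Per-hop transmission t_tx = L/R = 40000/20000000 = 2 ms.
Per-hop propagation t_prop = 1100000/300000000 = 3.66667 ms.
Pipeline fill: first packet needs 2·t_tx to clear all hops; remaining 5 packets each add one t_tx.
Total = (2+6-1)·t_tx + 2·t_prop = 7·2 + 2·3.66667 = 21.3 ms.

21.3 ms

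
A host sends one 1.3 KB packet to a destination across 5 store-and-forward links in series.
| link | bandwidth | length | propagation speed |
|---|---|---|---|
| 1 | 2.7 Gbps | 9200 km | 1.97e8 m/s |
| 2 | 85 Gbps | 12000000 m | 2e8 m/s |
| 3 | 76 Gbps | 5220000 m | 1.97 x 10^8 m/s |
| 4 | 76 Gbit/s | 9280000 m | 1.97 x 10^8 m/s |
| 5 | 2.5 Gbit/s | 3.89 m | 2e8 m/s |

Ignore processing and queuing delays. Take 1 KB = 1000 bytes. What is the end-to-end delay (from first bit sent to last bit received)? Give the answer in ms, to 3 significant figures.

180 ms

L = 10400 bits.
Transmission delays (L/R per hop): 0.00385185, 0.000122353, 0.000136842, 0.000136842, 0.00416 ms; sum = 0.00840789 ms.
Propagation delays (d/s per hop): 46.7005, 60, 26.4975, 47.1066, 1.945e-05 ms; sum = 180.305 ms.
End-to-end = 180 ms.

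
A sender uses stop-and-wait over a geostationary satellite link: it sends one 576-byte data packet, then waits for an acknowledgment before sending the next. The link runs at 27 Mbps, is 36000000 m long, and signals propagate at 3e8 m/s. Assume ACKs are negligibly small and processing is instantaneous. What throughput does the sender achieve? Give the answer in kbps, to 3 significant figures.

19.2 kbps

t_tx = L/R = 4608/27000000 = 0.000170667 s.
t_prop = 36000000/300000000 = 0.12 s; RTT = 0.24 s.
Cycle = t_tx + RTT = 0.240171 s.
Throughput = L / cycle = 4608 / 0.240171 = 19.2 kbps.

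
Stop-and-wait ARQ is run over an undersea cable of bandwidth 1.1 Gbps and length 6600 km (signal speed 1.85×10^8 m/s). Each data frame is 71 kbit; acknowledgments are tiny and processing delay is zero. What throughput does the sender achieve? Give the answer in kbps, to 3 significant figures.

t_tx = L/R = 71000/1100000000 = 6.45455e-05 s.
t_prop = 6600000/185000000 = 0.0356757 s; RTT = 0.0713514 s.
Cycle = t_tx + RTT = 0.0714159 s.
Throughput = L / cycle = 71000 / 0.0714159 = 994 kbps.

994 kbps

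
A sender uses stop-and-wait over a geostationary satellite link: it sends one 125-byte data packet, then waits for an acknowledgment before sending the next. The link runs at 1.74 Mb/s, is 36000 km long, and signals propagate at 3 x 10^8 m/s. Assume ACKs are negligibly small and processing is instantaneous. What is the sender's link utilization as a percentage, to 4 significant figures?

0.2389 %

t_tx = L/R = 1000/1740000 = 0.000574713 s.
t_prop = 36000000/300000000 = 0.12 s; RTT = 0.24 s.
Cycle = t_tx + RTT = 0.240575 s.
Utilization = t_tx / cycle = 0.000574713/0.240575 = 0.2389 %.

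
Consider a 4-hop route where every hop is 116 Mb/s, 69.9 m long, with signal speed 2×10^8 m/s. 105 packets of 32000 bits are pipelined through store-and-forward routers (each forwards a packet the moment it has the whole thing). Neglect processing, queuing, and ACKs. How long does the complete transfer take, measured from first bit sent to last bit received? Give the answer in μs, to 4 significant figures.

Per-hop transmission t_tx = L/R = 32000/116000000 = 275.862 μs.
Per-hop propagation t_prop = 69.9/200000000 = 0.3495 μs.
Pipeline fill: first packet needs 4·t_tx to clear all hops; remaining 104 packets each add one t_tx.
Total = (4+105-1)·t_tx + 4·t_prop = 108·275.862 + 4·0.3495 = 29790 μs.

29790 μs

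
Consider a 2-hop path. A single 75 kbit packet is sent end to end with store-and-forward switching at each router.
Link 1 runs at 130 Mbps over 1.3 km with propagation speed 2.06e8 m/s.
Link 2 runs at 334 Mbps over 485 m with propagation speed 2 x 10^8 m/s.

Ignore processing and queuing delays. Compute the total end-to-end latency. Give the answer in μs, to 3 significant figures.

L = 75000 bits.
Transmission delays (L/R per hop): 576.923, 224.551 μs; sum = 801.474 μs.
Propagation delays (d/s per hop): 6.31068, 2.425 μs; sum = 8.73568 μs.
End-to-end = 810 μs.

810 μs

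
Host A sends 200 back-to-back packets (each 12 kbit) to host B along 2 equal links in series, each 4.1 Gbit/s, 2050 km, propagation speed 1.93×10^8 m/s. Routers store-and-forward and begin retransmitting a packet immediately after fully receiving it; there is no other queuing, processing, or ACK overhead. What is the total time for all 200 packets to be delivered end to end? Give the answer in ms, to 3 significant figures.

Per-hop transmission t_tx = L/R = 12000/4.1e+09 = 0.00292683 ms.
Per-hop propagation t_prop = 2050000/193000000 = 10.6218 ms.
Pipeline fill: first packet needs 2·t_tx to clear all hops; remaining 199 packets each add one t_tx.
Total = (2+200-1)·t_tx + 2·t_prop = 201·0.00292683 + 2·10.6218 = 21.8 ms.

21.8 ms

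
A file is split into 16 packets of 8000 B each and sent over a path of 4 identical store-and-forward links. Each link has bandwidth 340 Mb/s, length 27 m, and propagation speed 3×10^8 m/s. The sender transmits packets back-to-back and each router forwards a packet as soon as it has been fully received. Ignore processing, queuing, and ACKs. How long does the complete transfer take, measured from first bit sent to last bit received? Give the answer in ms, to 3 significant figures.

3.58 ms

Per-hop transmission t_tx = L/R = 64000/340000000 = 0.188235 ms.
Per-hop propagation t_prop = 27/300000000 = 9e-05 ms.
Pipeline fill: first packet needs 4·t_tx to clear all hops; remaining 15 packets each add one t_tx.
Total = (4+16-1)·t_tx + 4·t_prop = 19·0.188235 + 4·9e-05 = 3.58 ms.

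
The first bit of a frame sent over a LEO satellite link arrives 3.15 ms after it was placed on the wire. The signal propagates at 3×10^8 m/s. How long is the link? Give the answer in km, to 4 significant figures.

d = s × t_prop = 300000000 × 0.00315 = 945.0 km.

945.0 km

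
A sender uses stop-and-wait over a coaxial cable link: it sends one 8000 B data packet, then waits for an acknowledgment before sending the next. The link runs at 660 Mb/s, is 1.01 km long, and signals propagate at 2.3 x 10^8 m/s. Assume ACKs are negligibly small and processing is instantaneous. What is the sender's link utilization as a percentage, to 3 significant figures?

91.7 %

t_tx = L/R = 64000/660000000 = 9.69697e-05 s.
t_prop = 1010/2.3e+08 = 4.3913e-06 s; RTT = 8.78261e-06 s.
Cycle = t_tx + RTT = 0.000105752 s.
Utilization = t_tx / cycle = 9.69697e-05/0.000105752 = 91.7 %.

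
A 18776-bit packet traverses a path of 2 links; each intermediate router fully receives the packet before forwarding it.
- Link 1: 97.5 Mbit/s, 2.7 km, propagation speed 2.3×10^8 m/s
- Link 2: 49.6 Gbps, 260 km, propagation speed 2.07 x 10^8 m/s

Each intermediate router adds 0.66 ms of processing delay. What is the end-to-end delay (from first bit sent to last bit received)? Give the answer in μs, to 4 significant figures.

2121 μs

Transmission delays (L/R per hop): 192.574, 0.378548 μs; sum = 192.953 μs.
Propagation delays (d/s per hop): 11.7391, 1256.04 μs; sum = 1267.78 μs.
Processing at 1 router(s): 1 × 0.66 ms = 660 μs.
End-to-end = 2121 μs.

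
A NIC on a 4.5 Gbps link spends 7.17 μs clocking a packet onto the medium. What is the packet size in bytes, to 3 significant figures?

L = R × t_tx = 4500000000 b/s × 7.17e-06 s = 32265 bits.
In bytes: 32265 / 8 = 4030 bytes.

4030 bytes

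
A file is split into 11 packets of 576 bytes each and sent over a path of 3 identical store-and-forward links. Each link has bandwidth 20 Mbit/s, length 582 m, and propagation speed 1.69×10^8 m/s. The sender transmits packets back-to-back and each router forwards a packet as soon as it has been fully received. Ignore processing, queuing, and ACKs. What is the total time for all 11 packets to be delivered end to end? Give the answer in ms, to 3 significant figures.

3.01 ms

Per-hop transmission t_tx = L/R = 4608/20000000 = 0.2304 ms.
Per-hop propagation t_prop = 582/169000000 = 0.00344379 ms.
Pipeline fill: first packet needs 3·t_tx to clear all hops; remaining 10 packets each add one t_tx.
Total = (3+11-1)·t_tx + 3·t_prop = 13·0.2304 + 3·0.00344379 = 3.01 ms.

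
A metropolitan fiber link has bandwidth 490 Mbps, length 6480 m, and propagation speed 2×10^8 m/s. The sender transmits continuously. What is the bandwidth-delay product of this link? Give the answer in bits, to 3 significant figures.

15900 bits

Propagation delay = 6480 / 200000000 = 3.24e-05 s.
BDP = R × t_prop = 490000000 × 3.24e-05 = 15876 bits.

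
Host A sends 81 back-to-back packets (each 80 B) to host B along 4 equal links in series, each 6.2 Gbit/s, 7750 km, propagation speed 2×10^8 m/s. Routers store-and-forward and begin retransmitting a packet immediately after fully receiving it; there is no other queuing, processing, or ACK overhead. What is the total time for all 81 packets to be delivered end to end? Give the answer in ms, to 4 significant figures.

155.0 ms

Per-hop transmission t_tx = L/R = 640/6200000000 = 0.000103226 ms.
Per-hop propagation t_prop = 7750000/200000000 = 38.75 ms.
Pipeline fill: first packet needs 4·t_tx to clear all hops; remaining 80 packets each add one t_tx.
Total = (4+81-1)·t_tx + 4·t_prop = 84·0.000103226 + 4·38.75 = 155.0 ms.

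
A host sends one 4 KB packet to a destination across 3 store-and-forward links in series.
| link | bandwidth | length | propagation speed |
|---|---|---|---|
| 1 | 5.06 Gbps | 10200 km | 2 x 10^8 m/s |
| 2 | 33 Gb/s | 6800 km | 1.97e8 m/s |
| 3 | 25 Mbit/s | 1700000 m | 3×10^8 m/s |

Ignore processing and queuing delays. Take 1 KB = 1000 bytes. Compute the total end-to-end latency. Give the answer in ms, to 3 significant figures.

92.5 ms

L = 32000 bits.
Transmission delays (L/R per hop): 0.00632411, 0.000969697, 1.28 ms; sum = 1.28729 ms.
Propagation delays (d/s per hop): 51, 34.5178, 5.66667 ms; sum = 91.1844 ms.
End-to-end = 92.5 ms.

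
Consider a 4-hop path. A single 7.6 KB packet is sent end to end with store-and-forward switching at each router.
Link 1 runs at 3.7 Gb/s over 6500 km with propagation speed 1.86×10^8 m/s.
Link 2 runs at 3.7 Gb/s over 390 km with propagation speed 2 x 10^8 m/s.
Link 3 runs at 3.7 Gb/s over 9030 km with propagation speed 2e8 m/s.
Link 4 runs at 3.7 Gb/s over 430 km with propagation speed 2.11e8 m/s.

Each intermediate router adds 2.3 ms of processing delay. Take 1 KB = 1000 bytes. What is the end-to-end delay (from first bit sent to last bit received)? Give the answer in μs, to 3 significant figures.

91000 μs

L = 60800 bits.
Transmission delay per hop = L/R = 60800/3700000000 = 16.4324 μs; 4 hops → 65.7297 μs.
Propagation delays (d/s per hop): 34946.2, 1950, 45150, 2037.91 μs; sum = 84084.2 μs.
Processing at 3 router(s): 3 × 2.3 ms = 6900 μs.
End-to-end = 91000 μs.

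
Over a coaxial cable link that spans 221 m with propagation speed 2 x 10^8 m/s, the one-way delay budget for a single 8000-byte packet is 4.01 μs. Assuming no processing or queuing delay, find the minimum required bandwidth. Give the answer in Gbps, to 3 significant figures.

L = 64000 bits.
Propagation delay = 221 / 200000000 = 1.105 μs.
Transmission budget = 4.01 − 1.105 = 2.905 μs.
R ≥ L / t_tx = 64000 bits / 2.905e-06 s = 22.0 Gbps.

22.0 Gbps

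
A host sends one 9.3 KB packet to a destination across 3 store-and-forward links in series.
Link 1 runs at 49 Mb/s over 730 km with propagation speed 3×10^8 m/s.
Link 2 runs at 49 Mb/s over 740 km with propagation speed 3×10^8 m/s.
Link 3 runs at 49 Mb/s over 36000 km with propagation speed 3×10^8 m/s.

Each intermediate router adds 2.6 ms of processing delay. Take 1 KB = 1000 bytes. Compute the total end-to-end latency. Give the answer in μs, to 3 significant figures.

135000 μs

L = 74400 bits.
Transmission delay per hop = L/R = 74400/49000000 = 1518.37 μs; 3 hops → 4555.1 μs.
Propagation delays (d/s per hop): 2433.33, 2466.67, 120000 μs; sum = 124900 μs.
Processing at 2 router(s): 2 × 2.6 ms = 5200 μs.
End-to-end = 135000 μs.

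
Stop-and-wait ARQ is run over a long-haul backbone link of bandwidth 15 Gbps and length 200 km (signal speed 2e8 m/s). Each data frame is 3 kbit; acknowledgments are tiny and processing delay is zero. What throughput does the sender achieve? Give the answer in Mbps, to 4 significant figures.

t_tx = L/R = 3000/15000000000 = 2e-07 s.
t_prop = 200000/200000000 = 0.001 s; RTT = 0.002 s.
Cycle = t_tx + RTT = 0.0020002 s.
Throughput = L / cycle = 3000 / 0.0020002 = 1.500 Mbps.

1.500 Mbps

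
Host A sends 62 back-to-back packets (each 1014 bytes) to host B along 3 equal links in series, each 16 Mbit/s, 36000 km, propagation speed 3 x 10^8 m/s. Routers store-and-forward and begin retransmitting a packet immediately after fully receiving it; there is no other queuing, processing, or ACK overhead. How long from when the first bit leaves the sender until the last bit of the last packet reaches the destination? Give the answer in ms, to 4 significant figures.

392.4 ms

Per-hop transmission t_tx = L/R = 8112/16000000 = 0.507 ms.
Per-hop propagation t_prop = 36000000/300000000 = 120 ms.
Pipeline fill: first packet needs 3·t_tx to clear all hops; remaining 61 packets each add one t_tx.
Total = (3+62-1)·t_tx + 3·t_prop = 64·0.507 + 3·120 = 392.4 ms.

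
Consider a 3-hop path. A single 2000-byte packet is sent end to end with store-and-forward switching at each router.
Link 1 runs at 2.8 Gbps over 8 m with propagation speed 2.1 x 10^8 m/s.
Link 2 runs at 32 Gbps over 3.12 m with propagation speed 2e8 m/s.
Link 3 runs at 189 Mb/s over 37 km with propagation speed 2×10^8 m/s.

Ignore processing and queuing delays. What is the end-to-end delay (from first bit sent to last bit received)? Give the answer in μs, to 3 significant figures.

L = 2000 × 8 = 16000 bits.
Transmission delays (L/R per hop): 5.71429, 0.5, 84.6561 μs; sum = 90.8704 μs.
Propagation delays (d/s per hop): 0.0380952, 0.0156, 185 μs; sum = 185.054 μs.
End-to-end = 276 μs.

276 μs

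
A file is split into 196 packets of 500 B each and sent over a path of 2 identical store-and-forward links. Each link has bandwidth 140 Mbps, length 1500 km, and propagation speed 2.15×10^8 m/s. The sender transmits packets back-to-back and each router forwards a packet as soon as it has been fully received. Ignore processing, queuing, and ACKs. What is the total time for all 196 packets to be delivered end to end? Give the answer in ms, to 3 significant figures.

19.6 ms

Per-hop transmission t_tx = L/R = 4000/140000000 = 0.0285714 ms.
Per-hop propagation t_prop = 1500000/215000000 = 6.97674 ms.
Pipeline fill: first packet needs 2·t_tx to clear all hops; remaining 195 packets each add one t_tx.
Total = (2+196-1)·t_tx + 2·t_prop = 197·0.0285714 + 2·6.97674 = 19.6 ms.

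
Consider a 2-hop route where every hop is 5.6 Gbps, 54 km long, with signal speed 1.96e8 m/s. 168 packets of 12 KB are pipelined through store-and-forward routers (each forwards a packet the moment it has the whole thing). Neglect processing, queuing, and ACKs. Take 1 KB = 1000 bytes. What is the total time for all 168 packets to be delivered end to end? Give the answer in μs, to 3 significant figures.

3450 μs

Per-hop transmission t_tx = L/R = 96000/5600000000 = 17.1429 μs.
Per-hop propagation t_prop = 54000/196000000 = 275.51 μs.
Pipeline fill: first packet needs 2·t_tx to clear all hops; remaining 167 packets each add one t_tx.
Total = (2+168-1)·t_tx + 2·t_prop = 169·17.1429 + 2·275.51 = 3450 μs.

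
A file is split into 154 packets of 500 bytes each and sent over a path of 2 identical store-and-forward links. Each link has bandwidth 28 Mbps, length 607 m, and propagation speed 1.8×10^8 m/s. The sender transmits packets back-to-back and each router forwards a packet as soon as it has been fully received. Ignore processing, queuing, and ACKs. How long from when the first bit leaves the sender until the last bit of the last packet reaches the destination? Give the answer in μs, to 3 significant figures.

Per-hop transmission t_tx = L/R = 4000/28000000 = 142.857 μs.
Per-hop propagation t_prop = 607/180000000 = 3.37222 μs.
Pipeline fill: first packet needs 2·t_tx to clear all hops; remaining 153 packets each add one t_tx.
Total = (2+154-1)·t_tx + 2·t_prop = 155·142.857 + 2·3.37222 = 22100 μs.

22100 μs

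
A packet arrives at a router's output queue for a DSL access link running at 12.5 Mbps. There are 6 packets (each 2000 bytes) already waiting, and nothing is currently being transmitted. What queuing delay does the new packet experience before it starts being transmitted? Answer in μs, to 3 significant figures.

7680 μs

Each queued packet: L/R = 16000/12500000 = 1280 μs.
6 queued → 7680 μs.
Queuing delay = 7680 μs.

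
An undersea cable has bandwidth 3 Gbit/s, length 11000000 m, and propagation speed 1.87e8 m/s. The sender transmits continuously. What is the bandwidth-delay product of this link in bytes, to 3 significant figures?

22100000 bytes

Propagation delay = 11000000 / 187000000 = 0.0588235 s.
BDP = R × t_prop = 3000000000 × 0.0588235 = 176471000 bits.
In bytes: 176471000/8 = 22100000 bytes.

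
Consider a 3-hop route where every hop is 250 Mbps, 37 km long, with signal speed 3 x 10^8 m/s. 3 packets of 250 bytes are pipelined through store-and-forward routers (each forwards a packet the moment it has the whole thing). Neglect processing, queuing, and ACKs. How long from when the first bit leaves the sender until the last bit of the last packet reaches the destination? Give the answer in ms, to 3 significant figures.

Per-hop transmission t_tx = L/R = 2000/250000000 = 0.008 ms.
Per-hop propagation t_prop = 37000/300000000 = 0.123333 ms.
Pipeline fill: first packet needs 3·t_tx to clear all hops; remaining 2 packets each add one t_tx.
Total = (3+3-1)·t_tx + 3·t_prop = 5·0.008 + 3·0.123333 = 0.410 ms.

0.410 ms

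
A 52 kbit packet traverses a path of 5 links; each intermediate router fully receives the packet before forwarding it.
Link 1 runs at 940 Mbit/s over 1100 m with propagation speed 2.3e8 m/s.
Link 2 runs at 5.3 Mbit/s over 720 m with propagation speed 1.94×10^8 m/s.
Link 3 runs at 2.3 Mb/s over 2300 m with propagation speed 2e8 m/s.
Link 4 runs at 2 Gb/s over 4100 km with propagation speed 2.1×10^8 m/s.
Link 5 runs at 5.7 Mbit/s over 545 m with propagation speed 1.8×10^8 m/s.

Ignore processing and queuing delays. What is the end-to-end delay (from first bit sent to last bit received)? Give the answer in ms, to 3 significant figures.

61.2 ms

L = 52000 bits.
Transmission delays (L/R per hop): 0.0553191, 9.81132, 22.6087, 0.026, 9.12281 ms; sum = 41.6241 ms.
Propagation delays (d/s per hop): 0.00478261, 0.00371134, 0.0115, 19.5238, 0.00302778 ms; sum = 19.5468 ms.
End-to-end = 61.2 ms.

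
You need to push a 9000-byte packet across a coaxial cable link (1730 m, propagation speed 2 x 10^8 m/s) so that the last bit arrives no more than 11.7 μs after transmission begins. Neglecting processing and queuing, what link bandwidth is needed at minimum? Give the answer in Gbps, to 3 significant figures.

L = 72000 bits.
Propagation delay = 1730 / 200000000 = 8.65 μs.
Transmission budget = 11.7 − 8.65 = 3.05 μs.
R ≥ L / t_tx = 72000 bits / 3.05e-06 s = 23.6 Gbps.

23.6 Gbps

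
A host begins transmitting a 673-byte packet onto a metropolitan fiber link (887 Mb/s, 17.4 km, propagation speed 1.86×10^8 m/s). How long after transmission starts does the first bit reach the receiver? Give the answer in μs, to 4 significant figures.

First bit experiences only propagation delay: d/s = 17400/186000000 = 93.55 μs.

93.55 μs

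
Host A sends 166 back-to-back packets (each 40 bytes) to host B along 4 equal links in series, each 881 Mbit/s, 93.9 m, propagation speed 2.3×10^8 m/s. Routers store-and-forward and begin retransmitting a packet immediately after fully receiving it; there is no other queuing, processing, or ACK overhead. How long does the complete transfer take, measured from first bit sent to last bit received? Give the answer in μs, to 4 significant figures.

Per-hop transmission t_tx = L/R = 320/881000000 = 0.363224 μs.
Per-hop propagation t_prop = 93.9/2.3e+08 = 0.408261 μs.
Pipeline fill: first packet needs 4·t_tx to clear all hops; remaining 165 packets each add one t_tx.
Total = (4+166-1)·t_tx + 4·t_prop = 169·0.363224 + 4·0.408261 = 63.02 μs.

63.02 μs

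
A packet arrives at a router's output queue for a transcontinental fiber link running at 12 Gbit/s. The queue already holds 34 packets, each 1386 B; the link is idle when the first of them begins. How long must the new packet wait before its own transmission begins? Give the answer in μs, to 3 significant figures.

Each queued packet: L/R = 11088/12000000000 = 0.924 μs.
34 queued → 31.416 μs.
Queuing delay = 31.4 μs.

31.4 μs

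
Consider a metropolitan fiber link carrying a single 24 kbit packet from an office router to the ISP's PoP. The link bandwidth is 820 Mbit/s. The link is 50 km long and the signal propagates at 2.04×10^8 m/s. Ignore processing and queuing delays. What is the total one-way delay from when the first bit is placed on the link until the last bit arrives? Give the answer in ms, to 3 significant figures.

0.274 ms

L = 24000 bits.
Transmission delay = L/R = 24000 / 820000000 = 0.0292683 ms.
Propagation delay = d/s = 50000 m / 204000000 m/s = 0.245098 ms.
Total = 0.274 ms.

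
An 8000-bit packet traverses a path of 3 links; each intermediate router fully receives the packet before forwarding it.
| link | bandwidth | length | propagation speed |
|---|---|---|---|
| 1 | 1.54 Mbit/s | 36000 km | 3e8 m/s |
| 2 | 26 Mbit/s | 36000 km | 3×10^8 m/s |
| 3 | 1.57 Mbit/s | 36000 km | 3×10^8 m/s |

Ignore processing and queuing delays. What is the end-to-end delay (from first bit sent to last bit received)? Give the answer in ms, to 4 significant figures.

370.6 ms

Transmission delays (L/R per hop): 5.19481, 0.307692, 5.09554 ms; sum = 10.598 ms.
Propagation delays (d/s per hop): 120, 120, 120 ms; sum = 360 ms.
End-to-end = 370.6 ms.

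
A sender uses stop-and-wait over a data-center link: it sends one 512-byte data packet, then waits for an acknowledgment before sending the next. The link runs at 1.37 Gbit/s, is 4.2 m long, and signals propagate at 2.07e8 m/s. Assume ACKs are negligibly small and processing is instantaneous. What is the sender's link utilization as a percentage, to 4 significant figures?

98.66 %

t_tx = L/R = 4096/1370000000 = 2.98978e-06 s.
t_prop = 4.2/2.07e+08 = 2.02899e-08 s; RTT = 4.05797e-08 s.
Cycle = t_tx + RTT = 3.03036e-06 s.
Utilization = t_tx / cycle = 2.98978e-06/3.03036e-06 = 98.66 %.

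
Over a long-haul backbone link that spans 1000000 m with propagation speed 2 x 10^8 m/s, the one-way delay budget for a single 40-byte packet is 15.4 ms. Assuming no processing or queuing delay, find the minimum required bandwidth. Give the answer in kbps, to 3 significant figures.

30.8 kbps

L = 320 bits.
Propagation delay = 1000000 / 200000000 = 5 ms.
Transmission budget = 15.4 − 5 = 10.4 ms.
R ≥ L / t_tx = 320 bits / 0.0104 s = 30.8 kbps.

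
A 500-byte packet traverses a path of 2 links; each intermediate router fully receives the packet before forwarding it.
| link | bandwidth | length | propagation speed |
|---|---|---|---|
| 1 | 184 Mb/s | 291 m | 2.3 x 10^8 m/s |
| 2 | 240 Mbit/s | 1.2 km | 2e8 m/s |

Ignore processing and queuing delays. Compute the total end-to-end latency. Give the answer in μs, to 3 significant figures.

45.7 μs

L = 500 × 8 = 4000 bits.
Transmission delays (L/R per hop): 21.7391, 16.6667 μs; sum = 38.4058 μs.
Propagation delays (d/s per hop): 1.26522, 6 μs; sum = 7.26522 μs.
End-to-end = 45.7 μs.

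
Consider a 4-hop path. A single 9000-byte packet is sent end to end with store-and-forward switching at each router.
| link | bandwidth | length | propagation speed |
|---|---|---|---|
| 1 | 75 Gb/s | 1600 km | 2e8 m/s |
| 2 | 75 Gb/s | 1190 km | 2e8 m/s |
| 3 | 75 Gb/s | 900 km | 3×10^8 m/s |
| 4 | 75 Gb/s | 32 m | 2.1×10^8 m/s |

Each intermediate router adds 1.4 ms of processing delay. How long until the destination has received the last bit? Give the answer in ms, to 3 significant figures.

L = 9000 × 8 = 72000 bits.
Transmission delay per hop = L/R = 72000/75000000000 = 0.00096 ms; 4 hops → 0.00384 ms.
Propagation delays (d/s per hop): 8, 5.95, 3, 0.000152381 ms; sum = 16.9502 ms.
Processing at 3 router(s): 3 × 1.4 ms = 4.2 ms.
End-to-end = 21.2 ms.

21.2 ms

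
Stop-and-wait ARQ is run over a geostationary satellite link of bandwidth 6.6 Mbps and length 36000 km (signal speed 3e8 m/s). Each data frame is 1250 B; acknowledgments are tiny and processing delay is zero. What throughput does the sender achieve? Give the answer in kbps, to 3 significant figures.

41.4 kbps

t_tx = L/R = 10000/6600000 = 0.00151515 s.
t_prop = 36000000/300000000 = 0.12 s; RTT = 0.24 s.
Cycle = t_tx + RTT = 0.241515 s.
Throughput = L / cycle = 10000 / 0.241515 = 41.4 kbps.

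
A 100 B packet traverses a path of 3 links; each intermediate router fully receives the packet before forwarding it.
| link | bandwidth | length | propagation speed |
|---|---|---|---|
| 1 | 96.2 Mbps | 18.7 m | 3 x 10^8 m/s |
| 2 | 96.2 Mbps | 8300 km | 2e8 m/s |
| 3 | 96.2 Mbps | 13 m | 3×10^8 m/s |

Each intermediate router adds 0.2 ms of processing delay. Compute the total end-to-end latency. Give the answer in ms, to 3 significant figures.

41.9 ms

L = 100 × 8 = 800 bits.
Transmission delay per hop = L/R = 800/96200000 = 0.00831601 ms; 3 hops → 0.024948 ms.
Propagation delays (d/s per hop): 6.23333e-05, 41.5, 4.33333e-05 ms; sum = 41.5001 ms.
Processing at 2 router(s): 2 × 0.2 ms = 0.4 ms.
End-to-end = 41.9 ms.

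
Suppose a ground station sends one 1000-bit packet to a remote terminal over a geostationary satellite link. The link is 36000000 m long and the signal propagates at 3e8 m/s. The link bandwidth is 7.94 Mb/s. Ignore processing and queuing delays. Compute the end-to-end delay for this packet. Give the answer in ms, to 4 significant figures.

120.1 ms

Transmission delay = L/R = 1000 / 7940000 = 0.125945 ms.
Propagation delay = d/s = 36000000 m / 300000000 m/s = 120 ms.
Total = 120.1 ms.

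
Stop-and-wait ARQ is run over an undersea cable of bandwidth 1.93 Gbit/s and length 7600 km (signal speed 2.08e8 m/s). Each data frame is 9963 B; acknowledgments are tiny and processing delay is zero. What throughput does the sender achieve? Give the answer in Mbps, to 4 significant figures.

t_tx = L/R = 79704/1930000000 = 4.12974e-05 s.
t_prop = 7600000/208000000 = 0.0365385 s; RTT = 0.0730769 s.
Cycle = t_tx + RTT = 0.0731182 s.
Throughput = L / cycle = 79704 / 0.0731182 = 1.090 Mbps.

1.090 Mbps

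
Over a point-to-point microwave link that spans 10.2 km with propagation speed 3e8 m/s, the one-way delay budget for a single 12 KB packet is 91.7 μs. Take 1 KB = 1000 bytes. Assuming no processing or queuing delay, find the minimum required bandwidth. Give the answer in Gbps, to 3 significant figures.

1.66 Gbps

L = 96000 bits.
Propagation delay = 10200 / 300000000 = 34 μs.
Transmission budget = 91.7 − 34 = 57.7 μs.
R ≥ L / t_tx = 96000 bits / 5.77e-05 s = 1.66 Gbps.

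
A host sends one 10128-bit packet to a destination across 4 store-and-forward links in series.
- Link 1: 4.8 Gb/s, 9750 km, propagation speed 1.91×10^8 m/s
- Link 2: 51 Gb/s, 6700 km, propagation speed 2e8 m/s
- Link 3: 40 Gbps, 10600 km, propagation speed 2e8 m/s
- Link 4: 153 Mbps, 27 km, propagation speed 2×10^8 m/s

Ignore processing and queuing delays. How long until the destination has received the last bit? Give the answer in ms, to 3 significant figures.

138 ms

Transmission delays (L/R per hop): 0.00211, 0.000198588, 0.0002532, 0.0661961 ms; sum = 0.0687579 ms.
Propagation delays (d/s per hop): 51.0471, 33.5, 53, 0.135 ms; sum = 137.682 ms.
End-to-end = 138 ms.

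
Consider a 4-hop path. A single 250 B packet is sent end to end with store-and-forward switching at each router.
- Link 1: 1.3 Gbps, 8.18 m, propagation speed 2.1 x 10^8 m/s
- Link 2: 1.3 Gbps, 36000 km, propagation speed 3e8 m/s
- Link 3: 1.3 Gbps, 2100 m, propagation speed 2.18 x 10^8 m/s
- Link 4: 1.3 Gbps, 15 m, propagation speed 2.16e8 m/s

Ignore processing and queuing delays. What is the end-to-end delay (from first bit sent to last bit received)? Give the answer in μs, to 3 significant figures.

120000 μs

L = 250 × 8 = 2000 bits.
Transmission delay per hop = L/R = 2000/1300000000 = 1.53846 μs; 4 hops → 6.15385 μs.
Propagation delays (d/s per hop): 0.0389524, 120000, 9.63303, 0.0694444 μs; sum = 120010 μs.
End-to-end = 120000 μs.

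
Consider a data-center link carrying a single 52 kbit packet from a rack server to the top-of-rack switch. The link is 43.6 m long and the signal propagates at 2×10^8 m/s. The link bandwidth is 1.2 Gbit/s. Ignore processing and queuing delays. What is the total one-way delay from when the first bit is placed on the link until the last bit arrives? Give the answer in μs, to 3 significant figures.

43.6 μs

L = 52000 bits.
Transmission delay = L/R = 52000 / 1200000000 = 43.3333 μs.
Propagation delay = d/s = 43.6 m / 200000000 m/s = 0.218 μs.
Total = 43.6 μs.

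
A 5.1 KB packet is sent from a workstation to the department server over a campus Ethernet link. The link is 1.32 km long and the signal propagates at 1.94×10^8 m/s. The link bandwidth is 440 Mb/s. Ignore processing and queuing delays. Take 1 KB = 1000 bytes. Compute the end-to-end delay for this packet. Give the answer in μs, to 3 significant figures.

99.5 μs

L = 40800 bits.
Transmission delay = L/R = 40800 / 440000000 = 92.7273 μs.
Propagation delay = d/s = 1320 m / 194000000 m/s = 6.80412 μs.
Total = 99.5 μs.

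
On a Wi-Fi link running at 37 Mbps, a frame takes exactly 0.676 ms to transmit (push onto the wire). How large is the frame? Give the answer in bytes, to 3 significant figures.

L = R × t_tx = 37000000 b/s × 0.000676 s = 25012 bits.
In bytes: 25012 / 8 = 3130 bytes.

3130 bytes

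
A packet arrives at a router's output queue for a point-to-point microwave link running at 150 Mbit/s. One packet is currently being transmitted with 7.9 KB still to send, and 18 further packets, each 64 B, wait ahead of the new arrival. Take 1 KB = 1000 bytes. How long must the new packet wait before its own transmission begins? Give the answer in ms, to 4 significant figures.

0.4828 ms

Each queued packet: L/R = 512/150000000 = 0.00341333 ms.
18 queued → 0.06144 ms.
Plus remaining 63200 bits of current packet: 0.421333 ms.
Queuing delay = 0.4828 ms.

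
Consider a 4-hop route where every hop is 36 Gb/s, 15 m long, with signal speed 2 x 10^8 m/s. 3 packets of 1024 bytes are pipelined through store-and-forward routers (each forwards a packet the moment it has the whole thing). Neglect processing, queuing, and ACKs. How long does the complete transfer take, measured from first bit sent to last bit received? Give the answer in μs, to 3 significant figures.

1.67 μs

Per-hop transmission t_tx = L/R = 8192/36000000000 = 0.227556 μs.
Per-hop propagation t_prop = 15/200000000 = 0.075 μs.
Pipeline fill: first packet needs 4·t_tx to clear all hops; remaining 2 packets each add one t_tx.
Total = (4+3-1)·t_tx + 4·t_prop = 6·0.227556 + 4·0.075 = 1.67 μs.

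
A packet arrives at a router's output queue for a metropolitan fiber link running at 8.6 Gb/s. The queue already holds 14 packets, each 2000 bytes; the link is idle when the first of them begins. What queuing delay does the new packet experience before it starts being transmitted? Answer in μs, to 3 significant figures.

Each queued packet: L/R = 16000/8600000000 = 1.86047 μs.
14 queued → 26.0465 μs.
Queuing delay = 26.0 μs.

26.0 μs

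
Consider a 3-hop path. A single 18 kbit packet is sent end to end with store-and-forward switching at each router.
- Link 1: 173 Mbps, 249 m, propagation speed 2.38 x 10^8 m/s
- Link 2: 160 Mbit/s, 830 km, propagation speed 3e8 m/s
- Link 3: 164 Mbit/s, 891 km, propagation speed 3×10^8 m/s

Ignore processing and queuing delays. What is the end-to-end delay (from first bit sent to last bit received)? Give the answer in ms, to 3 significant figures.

L = 18000 bits.
Transmission delays (L/R per hop): 0.104046, 0.1125, 0.109756 ms; sum = 0.326302 ms.
Propagation delays (d/s per hop): 0.00104622, 2.76667, 2.97 ms; sum = 5.73771 ms.
End-to-end = 6.06 ms.

6.06 ms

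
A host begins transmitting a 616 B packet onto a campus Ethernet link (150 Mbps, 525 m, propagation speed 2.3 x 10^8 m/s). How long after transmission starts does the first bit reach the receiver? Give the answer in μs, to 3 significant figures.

First bit experiences only propagation delay: d/s = 525/2.3e+08 = 2.28 μs.

2.28 μs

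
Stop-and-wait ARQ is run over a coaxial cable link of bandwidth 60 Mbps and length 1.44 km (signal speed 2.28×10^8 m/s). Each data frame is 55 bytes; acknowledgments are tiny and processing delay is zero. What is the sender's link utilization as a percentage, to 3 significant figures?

t_tx = L/R = 440/60000000 = 7.33333e-06 s.
t_prop = 1440/2.28e+08 = 6.31579e-06 s; RTT = 1.26316e-05 s.
Cycle = t_tx + RTT = 1.99649e-05 s.
Utilization = t_tx / cycle = 7.33333e-06/1.99649e-05 = 36.7 %.

36.7 %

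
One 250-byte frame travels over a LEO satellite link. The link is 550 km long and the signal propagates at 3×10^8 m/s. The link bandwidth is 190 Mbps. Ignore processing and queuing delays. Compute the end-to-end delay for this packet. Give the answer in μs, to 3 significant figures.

1840 μs

L = 250 × 8 = 2000 bits.
Transmission delay = L/R = 2000 / 190000000 = 10.5263 μs.
Propagation delay = d/s = 550000 m / 300000000 m/s = 1833.33 μs.
Total = 1840 μs.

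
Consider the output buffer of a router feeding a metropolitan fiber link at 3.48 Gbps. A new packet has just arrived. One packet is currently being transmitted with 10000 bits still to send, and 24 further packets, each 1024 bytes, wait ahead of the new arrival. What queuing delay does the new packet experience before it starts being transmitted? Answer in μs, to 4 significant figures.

Each queued packet: L/R = 8192/3480000000 = 2.35402 μs.
24 queued → 56.4966 μs.
Plus remaining 10000 bits of current packet: 2.87356 μs.
Queuing delay = 59.37 μs.

59.37 μs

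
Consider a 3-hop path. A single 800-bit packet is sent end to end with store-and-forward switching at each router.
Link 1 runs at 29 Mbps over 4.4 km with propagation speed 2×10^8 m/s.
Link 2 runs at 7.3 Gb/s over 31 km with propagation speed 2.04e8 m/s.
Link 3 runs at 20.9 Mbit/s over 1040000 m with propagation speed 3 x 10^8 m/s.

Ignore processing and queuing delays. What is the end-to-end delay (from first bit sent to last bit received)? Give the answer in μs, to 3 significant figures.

3710 μs

Transmission delays (L/R per hop): 27.5862, 0.109589, 38.2775 μs; sum = 65.9733 μs.
Propagation delays (d/s per hop): 22, 151.961, 3466.67 μs; sum = 3640.63 μs.
End-to-end = 3710 μs.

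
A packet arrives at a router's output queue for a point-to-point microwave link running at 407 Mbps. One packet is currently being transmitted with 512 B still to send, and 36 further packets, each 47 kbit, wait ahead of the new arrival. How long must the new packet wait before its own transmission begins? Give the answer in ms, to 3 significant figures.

Each queued packet: L/R = 47000/407000000 = 0.115479 ms.
36 queued → 4.15725 ms.
Plus remaining 4096 bits of current packet: 0.0100639 ms.
Queuing delay = 4.17 ms.

4.17 ms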